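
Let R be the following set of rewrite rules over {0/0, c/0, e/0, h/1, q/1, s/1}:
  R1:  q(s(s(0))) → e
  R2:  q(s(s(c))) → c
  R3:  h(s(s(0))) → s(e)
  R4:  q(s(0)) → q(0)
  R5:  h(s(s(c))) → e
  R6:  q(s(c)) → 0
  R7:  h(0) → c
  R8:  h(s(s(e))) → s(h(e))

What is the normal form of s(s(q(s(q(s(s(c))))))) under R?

1. s(s(q(s(q(s(s(c)))))))  →  s(s(q(s(c))))   [R2 at 1.1.1.1]
2. s(s(q(s(c))))  →  s(s(0))   [R6 at 1.1]

s(s(0))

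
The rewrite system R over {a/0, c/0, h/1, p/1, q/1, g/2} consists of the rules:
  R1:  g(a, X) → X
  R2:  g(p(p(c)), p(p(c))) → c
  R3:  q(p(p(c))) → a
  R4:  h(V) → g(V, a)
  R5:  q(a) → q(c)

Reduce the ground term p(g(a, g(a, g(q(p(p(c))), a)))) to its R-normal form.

p(a)

1. p(g(a, g(a, g(q(p(p(c))), a))))  →  p(g(a, g(q(p(p(c))), a)))   [R1 at 1]
2. p(g(a, g(q(p(p(c))), a)))  →  p(g(q(p(p(c))), a))   [R1 at 1]
3. p(g(q(p(p(c))), a))  →  p(g(a, a))   [R3 at 1.1]
4. p(g(a, a))  →  p(a)   [R1 at 1]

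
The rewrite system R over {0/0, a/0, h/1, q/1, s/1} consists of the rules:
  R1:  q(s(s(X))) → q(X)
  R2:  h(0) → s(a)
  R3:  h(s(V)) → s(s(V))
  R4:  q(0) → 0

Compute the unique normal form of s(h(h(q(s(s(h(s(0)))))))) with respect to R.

1. s(h(h(q(s(s(h(s(0))))))))  →  s(h(h(q(h(s(0))))))   [R1 at 1.1.1]
2. s(h(h(q(h(s(0))))))  →  s(h(h(q(s(s(0))))))   [R3 at 1.1.1.1]
3. s(h(h(q(s(s(0))))))  →  s(h(h(q(0))))   [R1 at 1.1.1]
4. s(h(h(q(0))))  →  s(h(h(0)))   [R4 at 1.1.1]
5. s(h(h(0)))  →  s(h(s(a)))   [R2 at 1.1]
6. s(h(s(a)))  →  s(s(s(a)))   [R3 at 1]

s(s(s(a)))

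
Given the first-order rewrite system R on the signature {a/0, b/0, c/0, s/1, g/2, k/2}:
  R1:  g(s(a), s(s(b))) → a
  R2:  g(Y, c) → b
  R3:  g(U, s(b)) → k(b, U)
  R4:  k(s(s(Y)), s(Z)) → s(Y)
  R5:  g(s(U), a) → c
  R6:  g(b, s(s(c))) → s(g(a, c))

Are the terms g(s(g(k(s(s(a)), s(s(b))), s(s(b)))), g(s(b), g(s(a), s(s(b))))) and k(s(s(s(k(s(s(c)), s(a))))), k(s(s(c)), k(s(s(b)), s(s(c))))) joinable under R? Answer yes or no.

Reduce t₁ = g(s(g(k(s(s(a)), s(s(b))), s(s(b)))), g(s(b), g(s(a), s(s(b))))):
1. g(s(g(k(s(s(a)), s(s(b))), s(s(b)))), g(s(b), g(s(a), s(s(b)))))  →  g(s(g(s(a), s(s(b)))), g(s(b), g(s(a), s(s(b)))))   [R4 at 1.1.1]
2. g(s(g(s(a), s(s(b)))), g(s(b), g(s(a), s(s(b)))))  →  g(s(a), g(s(b), g(s(a), s(s(b)))))   [R1 at 1.1]
3. g(s(a), g(s(b), g(s(a), s(s(b)))))  →  g(s(a), g(s(b), a))   [R1 at 2.2]
4. g(s(a), g(s(b), a))  →  g(s(a), c)   [R5 at 2]
5. g(s(a), c)  →  b   [R2 at ε]

Reduce t₂ = k(s(s(s(k(s(s(c)), s(a))))), k(s(s(c)), k(s(s(b)), s(s(c))))):
1. k(s(s(s(k(s(s(c)), s(a))))), k(s(s(c)), k(s(s(b)), s(s(c)))))  →  k(s(s(s(s(c)))), k(s(s(c)), k(s(s(b)), s(s(c)))))   [R4 at 1.1.1.1]
2. k(s(s(s(s(c)))), k(s(s(c)), k(s(s(b)), s(s(c)))))  →  k(s(s(s(s(c)))), k(s(s(c)), s(b)))   [R4 at 2.2]
3. k(s(s(s(s(c)))), k(s(s(c)), s(b)))  →  k(s(s(s(s(c)))), s(c))   [R4 at 2]
4. k(s(s(s(s(c)))), s(c))  →  s(s(s(c)))   [R4 at ε]

no — NF(t₁) = b, NF(t₂) = s(s(s(c)))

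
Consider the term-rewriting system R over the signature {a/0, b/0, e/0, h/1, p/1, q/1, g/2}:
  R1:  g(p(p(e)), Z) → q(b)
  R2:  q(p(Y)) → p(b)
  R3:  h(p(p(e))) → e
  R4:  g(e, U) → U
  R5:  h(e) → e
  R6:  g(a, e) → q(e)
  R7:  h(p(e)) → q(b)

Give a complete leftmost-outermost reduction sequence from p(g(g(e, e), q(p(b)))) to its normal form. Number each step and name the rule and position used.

1. p(g(g(e, e), q(p(b))))  →  p(g(e, q(p(b))))   [R4 at 1.1]
2. p(g(e, q(p(b))))  →  p(q(p(b)))   [R4 at 1]
3. p(q(p(b)))  →  p(p(b))   [R2 at 1]

p(p(b))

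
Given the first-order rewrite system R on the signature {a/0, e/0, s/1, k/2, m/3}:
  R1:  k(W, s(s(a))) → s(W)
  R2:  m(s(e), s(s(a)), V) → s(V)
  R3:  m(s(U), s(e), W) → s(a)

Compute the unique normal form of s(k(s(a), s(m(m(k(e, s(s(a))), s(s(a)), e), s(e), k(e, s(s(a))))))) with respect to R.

1. s(k(s(a), s(m(m(k(e, s(s(a))), s(s(a)), e), s(e), k(e, s(s(a)))))))  →  s(k(s(a), s(m(m(s(e), s(s(a)), e), s(e), k(e, s(s(a)))))))   [R1 at 1.2.1.1.1]
2. s(k(s(a), s(m(m(s(e), s(s(a)), e), s(e), k(e, s(s(a)))))))  →  s(k(s(a), s(m(s(e), s(e), k(e, s(s(a)))))))   [R2 at 1.2.1.1]
3. s(k(s(a), s(m(s(e), s(e), k(e, s(s(a)))))))  →  s(k(s(a), s(s(a))))   [R3 at 1.2.1]
4. s(k(s(a), s(s(a))))  →  s(s(s(a)))   [R1 at 1]

s(s(s(a)))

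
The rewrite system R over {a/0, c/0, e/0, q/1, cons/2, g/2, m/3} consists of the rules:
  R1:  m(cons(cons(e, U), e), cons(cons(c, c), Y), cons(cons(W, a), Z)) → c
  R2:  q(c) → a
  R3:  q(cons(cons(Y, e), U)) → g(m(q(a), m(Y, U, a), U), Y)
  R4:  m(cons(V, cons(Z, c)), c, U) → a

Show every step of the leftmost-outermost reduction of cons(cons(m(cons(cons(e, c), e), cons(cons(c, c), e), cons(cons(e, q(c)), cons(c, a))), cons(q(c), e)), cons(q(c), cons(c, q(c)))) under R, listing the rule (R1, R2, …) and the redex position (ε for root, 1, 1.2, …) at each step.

cons(cons(c, cons(a, e)), cons(a, cons(c, a)))

1. cons(cons(m(cons(cons(e, c), e), cons(cons(c, c), e), cons(cons(e, q(c)), cons(c, a))), cons(q(c), e)), cons(q(c), cons(c, q(c))))  →  cons(cons(m(cons(cons(e, c), e), cons(cons(c, c), e), cons(cons(e, a), cons(c, a))), cons(q(c), e)), cons(q(c), cons(c, q(c))))   [R2 at 1.1.3.1.2]
2. cons(cons(m(cons(cons(e, c), e), cons(cons(c, c), e), cons(cons(e, a), cons(c, a))), cons(q(c), e)), cons(q(c), cons(c, q(c))))  →  cons(cons(c, cons(q(c), e)), cons(q(c), cons(c, q(c))))   [R1 at 1.1]
3. cons(cons(c, cons(q(c), e)), cons(q(c), cons(c, q(c))))  →  cons(cons(c, cons(a, e)), cons(q(c), cons(c, q(c))))   [R2 at 1.2.1]
4. cons(cons(c, cons(a, e)), cons(q(c), cons(c, q(c))))  →  cons(cons(c, cons(a, e)), cons(a, cons(c, q(c))))   [R2 at 2.1]
5. cons(cons(c, cons(a, e)), cons(a, cons(c, q(c))))  →  cons(cons(c, cons(a, e)), cons(a, cons(c, a)))   [R2 at 2.2.2]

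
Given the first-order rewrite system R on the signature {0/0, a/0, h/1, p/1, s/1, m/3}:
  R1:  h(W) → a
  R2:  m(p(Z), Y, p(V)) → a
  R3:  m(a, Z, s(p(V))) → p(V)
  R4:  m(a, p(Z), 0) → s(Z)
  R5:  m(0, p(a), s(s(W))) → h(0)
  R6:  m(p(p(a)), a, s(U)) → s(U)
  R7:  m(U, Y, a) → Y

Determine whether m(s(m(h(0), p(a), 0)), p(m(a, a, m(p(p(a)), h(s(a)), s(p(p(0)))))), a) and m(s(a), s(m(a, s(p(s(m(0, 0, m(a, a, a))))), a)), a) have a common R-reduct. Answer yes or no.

no — NF(t₁) = p(p(p(0))), NF(t₂) = s(s(p(s(0))))

Reduce t₁ = m(s(m(h(0), p(a), 0)), p(m(a, a, m(p(p(a)), h(s(a)), s(p(p(0)))))), a):
1. m(s(m(h(0), p(a), 0)), p(m(a, a, m(p(p(a)), h(s(a)), s(p(p(0)))))), a)  →  p(m(a, a, m(p(p(a)), h(s(a)), s(p(p(0))))))   [R7 at ε]
2. p(m(a, a, m(p(p(a)), h(s(a)), s(p(p(0))))))  →  p(m(a, a, m(p(p(a)), a, s(p(p(0))))))   [R1 at 1.3.2]
3. p(m(a, a, m(p(p(a)), a, s(p(p(0))))))  →  p(m(a, a, s(p(p(0)))))   [R6 at 1.3]
4. p(m(a, a, s(p(p(0)))))  →  p(p(p(0)))   [R3 at 1]

Reduce t₂ = m(s(a), s(m(a, s(p(s(m(0, 0, m(a, a, a))))), a)), a):
1. m(s(a), s(m(a, s(p(s(m(0, 0, m(a, a, a))))), a)), a)  →  s(m(a, s(p(s(m(0, 0, m(a, a, a))))), a))   [R7 at ε]
2. s(m(a, s(p(s(m(0, 0, m(a, a, a))))), a))  →  s(s(p(s(m(0, 0, m(a, a, a))))))   [R7 at 1]
3. s(s(p(s(m(0, 0, m(a, a, a))))))  →  s(s(p(s(m(0, 0, a)))))   [R7 at 1.1.1.1.3]
4. s(s(p(s(m(0, 0, a)))))  →  s(s(p(s(0))))   [R7 at 1.1.1.1]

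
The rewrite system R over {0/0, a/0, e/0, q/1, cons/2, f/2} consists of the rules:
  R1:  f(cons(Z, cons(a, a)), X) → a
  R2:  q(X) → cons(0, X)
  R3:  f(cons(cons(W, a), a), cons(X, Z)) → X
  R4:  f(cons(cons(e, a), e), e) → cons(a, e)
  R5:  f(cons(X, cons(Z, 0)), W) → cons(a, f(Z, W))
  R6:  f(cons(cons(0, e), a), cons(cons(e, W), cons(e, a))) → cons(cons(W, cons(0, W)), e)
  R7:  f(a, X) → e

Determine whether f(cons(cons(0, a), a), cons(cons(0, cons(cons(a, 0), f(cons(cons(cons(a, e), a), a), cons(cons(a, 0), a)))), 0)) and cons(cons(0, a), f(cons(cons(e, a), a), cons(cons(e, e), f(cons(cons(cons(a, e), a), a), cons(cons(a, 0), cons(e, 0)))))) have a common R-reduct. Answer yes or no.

no — NF(t₁) = cons(0, cons(cons(a, 0), cons(a, 0))), NF(t₂) = cons(cons(0, a), cons(e, e))

Reduce t₁ = f(cons(cons(0, a), a), cons(cons(0, cons(cons(a, 0), f(cons(cons(cons(a, e), a), a), cons(cons(a, 0), a)))), 0)):
1. f(cons(cons(0, a), a), cons(cons(0, cons(cons(a, 0), f(cons(cons(cons(a, e), a), a), cons(cons(a, 0), a)))), 0))  →  cons(0, cons(cons(a, 0), f(cons(cons(cons(a, e), a), a), cons(cons(a, 0), a))))   [R3 at ε]
2. cons(0, cons(cons(a, 0), f(cons(cons(cons(a, e), a), a), cons(cons(a, 0), a))))  →  cons(0, cons(cons(a, 0), cons(a, 0)))   [R3 at 2.2]

Reduce t₂ = cons(cons(0, a), f(cons(cons(e, a), a), cons(cons(e, e), f(cons(cons(cons(a, e), a), a), cons(cons(a, 0), cons(e, 0)))))):
1. cons(cons(0, a), f(cons(cons(e, a), a), cons(cons(e, e), f(cons(cons(cons(a, e), a), a), cons(cons(a, 0), cons(e, 0))))))  →  cons(cons(0, a), cons(e, e))   [R3 at 2]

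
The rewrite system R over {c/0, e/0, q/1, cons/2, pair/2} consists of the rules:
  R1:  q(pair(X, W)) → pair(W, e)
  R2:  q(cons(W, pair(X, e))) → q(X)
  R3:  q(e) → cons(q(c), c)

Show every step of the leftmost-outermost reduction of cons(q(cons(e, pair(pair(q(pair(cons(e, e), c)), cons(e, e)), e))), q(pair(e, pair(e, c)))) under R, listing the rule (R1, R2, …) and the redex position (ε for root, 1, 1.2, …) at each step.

1. cons(q(cons(e, pair(pair(q(pair(cons(e, e), c)), cons(e, e)), e))), q(pair(e, pair(e, c))))  →  cons(q(pair(q(pair(cons(e, e), c)), cons(e, e))), q(pair(e, pair(e, c))))   [R2 at 1]
2. cons(q(pair(q(pair(cons(e, e), c)), cons(e, e))), q(pair(e, pair(e, c))))  →  cons(pair(cons(e, e), e), q(pair(e, pair(e, c))))   [R1 at 1]
3. cons(pair(cons(e, e), e), q(pair(e, pair(e, c))))  →  cons(pair(cons(e, e), e), pair(pair(e, c), e))   [R1 at 2]

cons(pair(cons(e, e), e), pair(pair(e, c), e))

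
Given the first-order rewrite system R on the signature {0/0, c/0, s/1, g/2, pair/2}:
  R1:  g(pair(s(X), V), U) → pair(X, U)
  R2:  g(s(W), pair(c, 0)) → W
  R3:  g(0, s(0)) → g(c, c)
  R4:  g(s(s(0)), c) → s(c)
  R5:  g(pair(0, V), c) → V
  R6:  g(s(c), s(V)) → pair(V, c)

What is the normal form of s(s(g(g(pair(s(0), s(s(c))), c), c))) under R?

s(s(c))

1. s(s(g(g(pair(s(0), s(s(c))), c), c)))  →  s(s(g(pair(0, c), c)))   [R1 at 1.1.1]
2. s(s(g(pair(0, c), c)))  →  s(s(c))   [R5 at 1.1]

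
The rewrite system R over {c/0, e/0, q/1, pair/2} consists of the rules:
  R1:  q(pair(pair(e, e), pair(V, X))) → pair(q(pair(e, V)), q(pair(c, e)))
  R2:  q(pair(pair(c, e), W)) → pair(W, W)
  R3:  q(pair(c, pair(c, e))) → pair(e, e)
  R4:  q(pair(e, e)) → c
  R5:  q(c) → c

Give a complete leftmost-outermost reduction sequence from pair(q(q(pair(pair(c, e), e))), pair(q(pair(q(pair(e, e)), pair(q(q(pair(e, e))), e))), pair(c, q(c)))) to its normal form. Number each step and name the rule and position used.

1. pair(q(q(pair(pair(c, e), e))), pair(q(pair(q(pair(e, e)), pair(q(q(pair(e, e))), e))), pair(c, q(c))))  →  pair(q(pair(e, e)), pair(q(pair(q(pair(e, e)), pair(q(q(pair(e, e))), e))), pair(c, q(c))))   [R2 at 1.1]
2. pair(q(pair(e, e)), pair(q(pair(q(pair(e, e)), pair(q(q(pair(e, e))), e))), pair(c, q(c))))  →  pair(c, pair(q(pair(q(pair(e, e)), pair(q(q(pair(e, e))), e))), pair(c, q(c))))   [R4 at 1]
3. pair(c, pair(q(pair(q(pair(e, e)), pair(q(q(pair(e, e))), e))), pair(c, q(c))))  →  pair(c, pair(q(pair(c, pair(q(q(pair(e, e))), e))), pair(c, q(c))))   [R4 at 2.1.1.1]
4. pair(c, pair(q(pair(c, pair(q(q(pair(e, e))), e))), pair(c, q(c))))  →  pair(c, pair(q(pair(c, pair(q(c), e))), pair(c, q(c))))   [R4 at 2.1.1.2.1.1]
5. pair(c, pair(q(pair(c, pair(q(c), e))), pair(c, q(c))))  →  pair(c, pair(q(pair(c, pair(c, e))), pair(c, q(c))))   [R5 at 2.1.1.2.1]
6. pair(c, pair(q(pair(c, pair(c, e))), pair(c, q(c))))  →  pair(c, pair(pair(e, e), pair(c, q(c))))   [R3 at 2.1]
7. pair(c, pair(pair(e, e), pair(c, q(c))))  →  pair(c, pair(pair(e, e), pair(c, c)))   [R5 at 2.2.2]

pair(c, pair(pair(e, e), pair(c, c)))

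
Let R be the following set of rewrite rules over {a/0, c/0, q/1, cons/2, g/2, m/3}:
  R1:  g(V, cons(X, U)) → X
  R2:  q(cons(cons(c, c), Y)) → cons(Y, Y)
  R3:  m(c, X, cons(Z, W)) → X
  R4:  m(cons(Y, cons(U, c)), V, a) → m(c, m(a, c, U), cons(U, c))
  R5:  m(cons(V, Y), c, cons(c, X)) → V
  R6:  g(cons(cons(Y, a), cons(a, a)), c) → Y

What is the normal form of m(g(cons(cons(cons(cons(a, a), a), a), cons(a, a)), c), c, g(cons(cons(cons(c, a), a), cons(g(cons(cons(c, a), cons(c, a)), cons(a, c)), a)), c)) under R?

cons(a, a)

1. m(g(cons(cons(cons(cons(a, a), a), a), cons(a, a)), c), c, g(cons(cons(cons(c, a), a), cons(g(cons(cons(c, a), cons(c, a)), cons(a, c)), a)), c))  →  m(cons(cons(a, a), a), c, g(cons(cons(cons(c, a), a), cons(g(cons(cons(c, a), cons(c, a)), cons(a, c)), a)), c))   [R6 at 1]
2. m(cons(cons(a, a), a), c, g(cons(cons(cons(c, a), a), cons(g(cons(cons(c, a), cons(c, a)), cons(a, c)), a)), c))  →  m(cons(cons(a, a), a), c, g(cons(cons(cons(c, a), a), cons(a, a)), c))   [R1 at 3.1.2.1]
3. m(cons(cons(a, a), a), c, g(cons(cons(cons(c, a), a), cons(a, a)), c))  →  m(cons(cons(a, a), a), c, cons(c, a))   [R6 at 3]
4. m(cons(cons(a, a), a), c, cons(c, a))  →  cons(a, a)   [R5 at ε]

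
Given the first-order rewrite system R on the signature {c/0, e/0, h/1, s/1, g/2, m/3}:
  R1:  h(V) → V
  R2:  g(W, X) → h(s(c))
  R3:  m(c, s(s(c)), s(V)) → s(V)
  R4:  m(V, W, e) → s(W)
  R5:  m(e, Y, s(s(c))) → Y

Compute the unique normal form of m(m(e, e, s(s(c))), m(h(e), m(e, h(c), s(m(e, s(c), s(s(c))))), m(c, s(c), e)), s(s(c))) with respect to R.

1. m(m(e, e, s(s(c))), m(h(e), m(e, h(c), s(m(e, s(c), s(s(c))))), m(c, s(c), e)), s(s(c)))  →  m(e, m(h(e), m(e, h(c), s(m(e, s(c), s(s(c))))), m(c, s(c), e)), s(s(c)))   [R5 at 1]
2. m(e, m(h(e), m(e, h(c), s(m(e, s(c), s(s(c))))), m(c, s(c), e)), s(s(c)))  →  m(h(e), m(e, h(c), s(m(e, s(c), s(s(c))))), m(c, s(c), e))   [R5 at ε]
3. m(h(e), m(e, h(c), s(m(e, s(c), s(s(c))))), m(c, s(c), e))  →  m(e, m(e, h(c), s(m(e, s(c), s(s(c))))), m(c, s(c), e))   [R1 at 1]
4. m(e, m(e, h(c), s(m(e, s(c), s(s(c))))), m(c, s(c), e))  →  m(e, m(e, c, s(m(e, s(c), s(s(c))))), m(c, s(c), e))   [R1 at 2.2]
5. m(e, m(e, c, s(m(e, s(c), s(s(c))))), m(c, s(c), e))  →  m(e, m(e, c, s(s(c))), m(c, s(c), e))   [R5 at 2.3.1]
6. m(e, m(e, c, s(s(c))), m(c, s(c), e))  →  m(e, c, m(c, s(c), e))   [R5 at 2]
7. m(e, c, m(c, s(c), e))  →  m(e, c, s(s(c)))   [R4 at 3]
8. m(e, c, s(s(c)))  →  c   [R5 at ε]

c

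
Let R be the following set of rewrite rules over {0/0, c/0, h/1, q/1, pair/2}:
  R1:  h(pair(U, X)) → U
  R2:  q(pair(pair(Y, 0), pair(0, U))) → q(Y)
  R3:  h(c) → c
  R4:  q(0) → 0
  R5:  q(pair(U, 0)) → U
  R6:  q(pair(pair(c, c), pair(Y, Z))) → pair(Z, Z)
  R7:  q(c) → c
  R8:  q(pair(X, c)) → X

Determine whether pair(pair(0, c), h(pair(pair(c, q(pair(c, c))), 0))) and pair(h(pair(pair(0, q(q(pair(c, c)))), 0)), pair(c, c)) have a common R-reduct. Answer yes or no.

yes — NF(t₁) = pair(pair(0, c), pair(c, c)), NF(t₂) = pair(pair(0, c), pair(c, c))

Reduce t₁ = pair(pair(0, c), h(pair(pair(c, q(pair(c, c))), 0))):
1. pair(pair(0, c), h(pair(pair(c, q(pair(c, c))), 0)))  →  pair(pair(0, c), pair(c, q(pair(c, c))))   [R1 at 2]
2. pair(pair(0, c), pair(c, q(pair(c, c))))  →  pair(pair(0, c), pair(c, c))   [R8 at 2.2]

Reduce t₂ = pair(h(pair(pair(0, q(q(pair(c, c)))), 0)), pair(c, c)):
1. pair(h(pair(pair(0, q(q(pair(c, c)))), 0)), pair(c, c))  →  pair(pair(0, q(q(pair(c, c)))), pair(c, c))   [R1 at 1]
2. pair(pair(0, q(q(pair(c, c)))), pair(c, c))  →  pair(pair(0, q(c)), pair(c, c))   [R8 at 1.2.1]
3. pair(pair(0, q(c)), pair(c, c))  →  pair(pair(0, c), pair(c, c))   [R7 at 1.2]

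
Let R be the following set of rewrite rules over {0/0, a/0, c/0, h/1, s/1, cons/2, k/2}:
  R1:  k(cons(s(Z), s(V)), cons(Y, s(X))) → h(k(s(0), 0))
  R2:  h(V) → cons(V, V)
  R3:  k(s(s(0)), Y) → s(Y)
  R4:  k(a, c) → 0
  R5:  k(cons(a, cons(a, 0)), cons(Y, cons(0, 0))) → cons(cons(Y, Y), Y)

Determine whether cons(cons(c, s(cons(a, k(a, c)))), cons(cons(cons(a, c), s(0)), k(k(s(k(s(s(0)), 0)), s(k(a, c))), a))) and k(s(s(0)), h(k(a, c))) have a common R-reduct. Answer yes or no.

Reduce t₁ = cons(cons(c, s(cons(a, k(a, c)))), cons(cons(cons(a, c), s(0)), k(k(s(k(s(s(0)), 0)), s(k(a, c))), a))):
1. cons(cons(c, s(cons(a, k(a, c)))), cons(cons(cons(a, c), s(0)), k(k(s(k(s(s(0)), 0)), s(k(a, c))), a)))  →  cons(cons(c, s(cons(a, 0))), cons(cons(cons(a, c), s(0)), k(k(s(k(s(s(0)), 0)), s(k(a, c))), a)))   [R4 at 1.2.1.2]
2. cons(cons(c, s(cons(a, 0))), cons(cons(cons(a, c), s(0)), k(k(s(k(s(s(0)), 0)), s(k(a, c))), a)))  →  cons(cons(c, s(cons(a, 0))), cons(cons(cons(a, c), s(0)), k(k(s(s(0)), s(k(a, c))), a)))   [R3 at 2.2.1.1.1]
3. cons(cons(c, s(cons(a, 0))), cons(cons(cons(a, c), s(0)), k(k(s(s(0)), s(k(a, c))), a)))  →  cons(cons(c, s(cons(a, 0))), cons(cons(cons(a, c), s(0)), k(s(s(k(a, c))), a)))   [R3 at 2.2.1]
4. cons(cons(c, s(cons(a, 0))), cons(cons(cons(a, c), s(0)), k(s(s(k(a, c))), a)))  →  cons(cons(c, s(cons(a, 0))), cons(cons(cons(a, c), s(0)), k(s(s(0)), a)))   [R4 at 2.2.1.1.1]
5. cons(cons(c, s(cons(a, 0))), cons(cons(cons(a, c), s(0)), k(s(s(0)), a)))  →  cons(cons(c, s(cons(a, 0))), cons(cons(cons(a, c), s(0)), s(a)))   [R3 at 2.2]

Reduce t₂ = k(s(s(0)), h(k(a, c))):
1. k(s(s(0)), h(k(a, c)))  →  s(h(k(a, c)))   [R3 at ε]
2. s(h(k(a, c)))  →  s(cons(k(a, c), k(a, c)))   [R2 at 1]
3. s(cons(k(a, c), k(a, c)))  →  s(cons(0, k(a, c)))   [R4 at 1.1]
4. s(cons(0, k(a, c)))  →  s(cons(0, 0))   [R4 at 1.2]

no — NF(t₁) = cons(cons(c, s(cons(a, 0))), cons(cons(cons(a, c), s(0)), s(a))), NF(t₂) = s(cons(0, 0))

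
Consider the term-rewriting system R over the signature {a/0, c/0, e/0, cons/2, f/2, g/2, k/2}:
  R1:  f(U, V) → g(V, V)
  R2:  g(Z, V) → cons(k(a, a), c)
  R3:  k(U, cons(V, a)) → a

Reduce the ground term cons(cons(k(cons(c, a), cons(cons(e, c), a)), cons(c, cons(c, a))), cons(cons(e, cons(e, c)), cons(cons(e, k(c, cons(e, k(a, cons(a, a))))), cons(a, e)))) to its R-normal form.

cons(cons(a, cons(c, cons(c, a))), cons(cons(e, cons(e, c)), cons(cons(e, a), cons(a, e))))

1. cons(cons(k(cons(c, a), cons(cons(e, c), a)), cons(c, cons(c, a))), cons(cons(e, cons(e, c)), cons(cons(e, k(c, cons(e, k(a, cons(a, a))))), cons(a, e))))  →  cons(cons(a, cons(c, cons(c, a))), cons(cons(e, cons(e, c)), cons(cons(e, k(c, cons(e, k(a, cons(a, a))))), cons(a, e))))   [R3 at 1.1]
2. cons(cons(a, cons(c, cons(c, a))), cons(cons(e, cons(e, c)), cons(cons(e, k(c, cons(e, k(a, cons(a, a))))), cons(a, e))))  →  cons(cons(a, cons(c, cons(c, a))), cons(cons(e, cons(e, c)), cons(cons(e, k(c, cons(e, a))), cons(a, e))))   [R3 at 2.2.1.2.2.2]
3. cons(cons(a, cons(c, cons(c, a))), cons(cons(e, cons(e, c)), cons(cons(e, k(c, cons(e, a))), cons(a, e))))  →  cons(cons(a, cons(c, cons(c, a))), cons(cons(e, cons(e, c)), cons(cons(e, a), cons(a, e))))   [R3 at 2.2.1.2]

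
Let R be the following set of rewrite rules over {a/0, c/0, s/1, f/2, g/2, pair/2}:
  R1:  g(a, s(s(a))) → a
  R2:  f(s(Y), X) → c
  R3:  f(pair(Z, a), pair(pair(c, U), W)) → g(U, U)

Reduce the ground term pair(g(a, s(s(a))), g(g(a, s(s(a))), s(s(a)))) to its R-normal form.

pair(a, a)

1. pair(g(a, s(s(a))), g(g(a, s(s(a))), s(s(a))))  →  pair(a, g(g(a, s(s(a))), s(s(a))))   [R1 at 1]
2. pair(a, g(g(a, s(s(a))), s(s(a))))  →  pair(a, g(a, s(s(a))))   [R1 at 2.1]
3. pair(a, g(a, s(s(a))))  →  pair(a, a)   [R1 at 2]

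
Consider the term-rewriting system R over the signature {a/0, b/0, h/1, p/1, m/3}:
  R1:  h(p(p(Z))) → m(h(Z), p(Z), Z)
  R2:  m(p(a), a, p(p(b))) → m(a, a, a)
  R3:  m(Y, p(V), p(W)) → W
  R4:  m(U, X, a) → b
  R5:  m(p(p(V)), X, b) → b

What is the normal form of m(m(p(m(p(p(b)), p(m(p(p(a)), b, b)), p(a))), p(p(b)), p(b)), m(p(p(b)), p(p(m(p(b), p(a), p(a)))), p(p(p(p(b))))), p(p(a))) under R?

1. m(m(p(m(p(p(b)), p(m(p(p(a)), b, b)), p(a))), p(p(b)), p(b)), m(p(p(b)), p(p(m(p(b), p(a), p(a)))), p(p(p(p(b))))), p(p(a)))  →  m(b, m(p(p(b)), p(p(m(p(b), p(a), p(a)))), p(p(p(p(b))))), p(p(a)))   [R3 at 1]
2. m(b, m(p(p(b)), p(p(m(p(b), p(a), p(a)))), p(p(p(p(b))))), p(p(a)))  →  m(b, p(p(p(b))), p(p(a)))   [R3 at 2]
3. m(b, p(p(p(b))), p(p(a)))  →  p(a)   [R3 at ε]

p(a)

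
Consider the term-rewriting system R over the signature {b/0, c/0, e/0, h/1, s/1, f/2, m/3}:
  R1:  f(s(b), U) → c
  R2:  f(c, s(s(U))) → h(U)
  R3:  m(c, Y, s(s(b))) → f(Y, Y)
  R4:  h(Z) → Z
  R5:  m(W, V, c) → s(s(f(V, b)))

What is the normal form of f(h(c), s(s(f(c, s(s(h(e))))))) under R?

e

1. f(h(c), s(s(f(c, s(s(h(e)))))))  →  f(c, s(s(f(c, s(s(h(e)))))))   [R4 at 1]
2. f(c, s(s(f(c, s(s(h(e)))))))  →  h(f(c, s(s(h(e)))))   [R2 at ε]
3. h(f(c, s(s(h(e)))))  →  f(c, s(s(h(e))))   [R4 at ε]
4. f(c, s(s(h(e))))  →  h(h(e))   [R2 at ε]
5. h(h(e))  →  h(e)   [R4 at ε]
6. h(e)  →  e   [R4 at ε]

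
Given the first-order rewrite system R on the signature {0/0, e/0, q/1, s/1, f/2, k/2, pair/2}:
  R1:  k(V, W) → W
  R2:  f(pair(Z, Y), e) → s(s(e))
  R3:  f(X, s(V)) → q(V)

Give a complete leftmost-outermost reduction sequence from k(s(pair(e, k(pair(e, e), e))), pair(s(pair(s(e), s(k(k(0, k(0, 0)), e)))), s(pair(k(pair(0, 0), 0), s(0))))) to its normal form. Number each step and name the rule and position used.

pair(s(pair(s(e), s(e))), s(pair(0, s(0))))

1. k(s(pair(e, k(pair(e, e), e))), pair(s(pair(s(e), s(k(k(0, k(0, 0)), e)))), s(pair(k(pair(0, 0), 0), s(0)))))  →  pair(s(pair(s(e), s(k(k(0, k(0, 0)), e)))), s(pair(k(pair(0, 0), 0), s(0))))   [R1 at ε]
2. pair(s(pair(s(e), s(k(k(0, k(0, 0)), e)))), s(pair(k(pair(0, 0), 0), s(0))))  →  pair(s(pair(s(e), s(e))), s(pair(k(pair(0, 0), 0), s(0))))   [R1 at 1.1.2.1]
3. pair(s(pair(s(e), s(e))), s(pair(k(pair(0, 0), 0), s(0))))  →  pair(s(pair(s(e), s(e))), s(pair(0, s(0))))   [R1 at 2.1.1]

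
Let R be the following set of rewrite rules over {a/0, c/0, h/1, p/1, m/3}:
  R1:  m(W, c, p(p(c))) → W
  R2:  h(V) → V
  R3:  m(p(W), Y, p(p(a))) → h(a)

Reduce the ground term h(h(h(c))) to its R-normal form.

c

1. h(h(h(c)))  →  h(h(c))   [R2 at ε]
2. h(h(c))  →  h(c)   [R2 at ε]
3. h(c)  →  c   [R2 at ε]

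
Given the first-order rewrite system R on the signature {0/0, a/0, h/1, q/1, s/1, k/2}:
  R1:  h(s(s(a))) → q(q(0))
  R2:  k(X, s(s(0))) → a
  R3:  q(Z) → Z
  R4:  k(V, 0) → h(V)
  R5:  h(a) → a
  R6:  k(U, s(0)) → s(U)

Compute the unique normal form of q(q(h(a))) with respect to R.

a

1. q(q(h(a)))  →  q(h(a))   [R3 at ε]
2. q(h(a))  →  h(a)   [R3 at ε]
3. h(a)  →  a   [R5 at ε]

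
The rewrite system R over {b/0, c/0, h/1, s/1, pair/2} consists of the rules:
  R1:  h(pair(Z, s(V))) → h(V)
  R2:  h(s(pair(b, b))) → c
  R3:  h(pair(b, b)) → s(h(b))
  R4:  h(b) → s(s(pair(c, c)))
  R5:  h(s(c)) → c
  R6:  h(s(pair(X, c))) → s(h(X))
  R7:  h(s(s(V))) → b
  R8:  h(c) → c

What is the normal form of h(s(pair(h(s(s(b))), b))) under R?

c

1. h(s(pair(h(s(s(b))), b)))  →  h(s(pair(b, b)))   [R7 at 1.1.1]
2. h(s(pair(b, b)))  →  c   [R2 at ε]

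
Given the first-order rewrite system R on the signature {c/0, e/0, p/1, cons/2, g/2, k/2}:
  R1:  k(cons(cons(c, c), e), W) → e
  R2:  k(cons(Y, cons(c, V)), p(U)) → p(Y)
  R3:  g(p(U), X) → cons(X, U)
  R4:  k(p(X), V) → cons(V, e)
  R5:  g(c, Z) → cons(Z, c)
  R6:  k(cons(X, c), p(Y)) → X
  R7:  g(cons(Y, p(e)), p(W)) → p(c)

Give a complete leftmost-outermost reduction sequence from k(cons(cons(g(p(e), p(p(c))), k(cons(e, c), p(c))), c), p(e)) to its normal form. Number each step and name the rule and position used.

1. k(cons(cons(g(p(e), p(p(c))), k(cons(e, c), p(c))), c), p(e))  →  cons(g(p(e), p(p(c))), k(cons(e, c), p(c)))   [R6 at ε]
2. cons(g(p(e), p(p(c))), k(cons(e, c), p(c)))  →  cons(cons(p(p(c)), e), k(cons(e, c), p(c)))   [R3 at 1]
3. cons(cons(p(p(c)), e), k(cons(e, c), p(c)))  →  cons(cons(p(p(c)), e), e)   [R6 at 2]

cons(cons(p(p(c)), e), e)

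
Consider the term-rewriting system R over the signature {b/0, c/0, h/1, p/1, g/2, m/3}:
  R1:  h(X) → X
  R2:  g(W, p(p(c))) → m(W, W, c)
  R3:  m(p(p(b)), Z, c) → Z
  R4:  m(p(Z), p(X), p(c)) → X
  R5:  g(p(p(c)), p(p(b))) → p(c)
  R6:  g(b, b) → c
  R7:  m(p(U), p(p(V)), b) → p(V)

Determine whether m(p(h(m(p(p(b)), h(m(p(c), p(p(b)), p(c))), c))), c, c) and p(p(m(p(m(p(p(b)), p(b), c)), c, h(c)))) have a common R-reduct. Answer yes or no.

no — NF(t₁) = c, NF(t₂) = p(p(c))

Reduce t₁ = m(p(h(m(p(p(b)), h(m(p(c), p(p(b)), p(c))), c))), c, c):
1. m(p(h(m(p(p(b)), h(m(p(c), p(p(b)), p(c))), c))), c, c)  →  m(p(m(p(p(b)), h(m(p(c), p(p(b)), p(c))), c)), c, c)   [R1 at 1.1]
2. m(p(m(p(p(b)), h(m(p(c), p(p(b)), p(c))), c)), c, c)  →  m(p(h(m(p(c), p(p(b)), p(c)))), c, c)   [R3 at 1.1]
3. m(p(h(m(p(c), p(p(b)), p(c)))), c, c)  →  m(p(m(p(c), p(p(b)), p(c))), c, c)   [R1 at 1.1]
4. m(p(m(p(c), p(p(b)), p(c))), c, c)  →  m(p(p(b)), c, c)   [R4 at 1.1]
5. m(p(p(b)), c, c)  →  c   [R3 at ε]

Reduce t₂ = p(p(m(p(m(p(p(b)), p(b), c)), c, h(c)))):
1. p(p(m(p(m(p(p(b)), p(b), c)), c, h(c))))  →  p(p(m(p(p(b)), c, h(c))))   [R3 at 1.1.1.1]
2. p(p(m(p(p(b)), c, h(c))))  →  p(p(m(p(p(b)), c, c)))   [R1 at 1.1.3]
3. p(p(m(p(p(b)), c, c)))  →  p(p(c))   [R3 at 1.1]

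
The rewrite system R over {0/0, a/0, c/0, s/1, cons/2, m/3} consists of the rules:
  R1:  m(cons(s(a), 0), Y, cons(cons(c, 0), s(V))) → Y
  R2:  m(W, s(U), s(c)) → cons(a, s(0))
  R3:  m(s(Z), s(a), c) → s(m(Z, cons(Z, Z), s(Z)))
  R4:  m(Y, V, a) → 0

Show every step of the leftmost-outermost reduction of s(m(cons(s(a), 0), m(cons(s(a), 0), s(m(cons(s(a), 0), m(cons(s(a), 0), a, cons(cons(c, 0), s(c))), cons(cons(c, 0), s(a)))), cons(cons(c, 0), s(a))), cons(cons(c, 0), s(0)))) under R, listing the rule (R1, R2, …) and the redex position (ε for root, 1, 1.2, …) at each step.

1. s(m(cons(s(a), 0), m(cons(s(a), 0), s(m(cons(s(a), 0), m(cons(s(a), 0), a, cons(cons(c, 0), s(c))), cons(cons(c, 0), s(a)))), cons(cons(c, 0), s(a))), cons(cons(c, 0), s(0))))  →  s(m(cons(s(a), 0), s(m(cons(s(a), 0), m(cons(s(a), 0), a, cons(cons(c, 0), s(c))), cons(cons(c, 0), s(a)))), cons(cons(c, 0), s(a))))   [R1 at 1]
2. s(m(cons(s(a), 0), s(m(cons(s(a), 0), m(cons(s(a), 0), a, cons(cons(c, 0), s(c))), cons(cons(c, 0), s(a)))), cons(cons(c, 0), s(a))))  →  s(s(m(cons(s(a), 0), m(cons(s(a), 0), a, cons(cons(c, 0), s(c))), cons(cons(c, 0), s(a)))))   [R1 at 1]
3. s(s(m(cons(s(a), 0), m(cons(s(a), 0), a, cons(cons(c, 0), s(c))), cons(cons(c, 0), s(a)))))  →  s(s(m(cons(s(a), 0), a, cons(cons(c, 0), s(c)))))   [R1 at 1.1]
4. s(s(m(cons(s(a), 0), a, cons(cons(c, 0), s(c)))))  →  s(s(a))   [R1 at 1.1]

s(s(a))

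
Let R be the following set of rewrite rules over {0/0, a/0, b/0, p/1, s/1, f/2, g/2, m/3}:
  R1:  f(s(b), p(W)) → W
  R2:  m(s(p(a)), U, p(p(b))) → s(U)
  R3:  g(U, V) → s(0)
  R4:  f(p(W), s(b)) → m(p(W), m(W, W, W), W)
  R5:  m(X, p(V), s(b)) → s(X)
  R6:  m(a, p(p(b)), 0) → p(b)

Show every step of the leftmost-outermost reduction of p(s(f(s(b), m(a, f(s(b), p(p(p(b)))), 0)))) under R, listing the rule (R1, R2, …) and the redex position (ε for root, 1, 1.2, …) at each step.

p(s(b))

1. p(s(f(s(b), m(a, f(s(b), p(p(p(b)))), 0))))  →  p(s(f(s(b), m(a, p(p(b)), 0))))   [R1 at 1.1.2.2]
2. p(s(f(s(b), m(a, p(p(b)), 0))))  →  p(s(f(s(b), p(b))))   [R6 at 1.1.2]
3. p(s(f(s(b), p(b))))  →  p(s(b))   [R1 at 1.1]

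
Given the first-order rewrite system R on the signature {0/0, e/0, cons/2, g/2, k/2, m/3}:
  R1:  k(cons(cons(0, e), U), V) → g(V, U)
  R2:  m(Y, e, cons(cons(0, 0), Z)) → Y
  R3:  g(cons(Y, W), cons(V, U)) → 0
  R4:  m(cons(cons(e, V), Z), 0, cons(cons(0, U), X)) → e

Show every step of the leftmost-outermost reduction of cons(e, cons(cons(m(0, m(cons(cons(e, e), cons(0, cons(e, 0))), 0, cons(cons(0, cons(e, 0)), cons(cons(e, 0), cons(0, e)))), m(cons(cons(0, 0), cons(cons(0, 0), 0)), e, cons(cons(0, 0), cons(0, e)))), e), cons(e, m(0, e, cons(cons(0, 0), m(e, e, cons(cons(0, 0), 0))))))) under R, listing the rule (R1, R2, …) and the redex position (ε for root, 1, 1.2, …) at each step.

cons(e, cons(cons(0, e), cons(e, 0)))

1. cons(e, cons(cons(m(0, m(cons(cons(e, e), cons(0, cons(e, 0))), 0, cons(cons(0, cons(e, 0)), cons(cons(e, 0), cons(0, e)))), m(cons(cons(0, 0), cons(cons(0, 0), 0)), e, cons(cons(0, 0), cons(0, e)))), e), cons(e, m(0, e, cons(cons(0, 0), m(e, e, cons(cons(0, 0), 0)))))))  →  cons(e, cons(cons(m(0, e, m(cons(cons(0, 0), cons(cons(0, 0), 0)), e, cons(cons(0, 0), cons(0, e)))), e), cons(e, m(0, e, cons(cons(0, 0), m(e, e, cons(cons(0, 0), 0)))))))   [R4 at 2.1.1.2]
2. cons(e, cons(cons(m(0, e, m(cons(cons(0, 0), cons(cons(0, 0), 0)), e, cons(cons(0, 0), cons(0, e)))), e), cons(e, m(0, e, cons(cons(0, 0), m(e, e, cons(cons(0, 0), 0)))))))  →  cons(e, cons(cons(m(0, e, cons(cons(0, 0), cons(cons(0, 0), 0))), e), cons(e, m(0, e, cons(cons(0, 0), m(e, e, cons(cons(0, 0), 0)))))))   [R2 at 2.1.1.3]
3. cons(e, cons(cons(m(0, e, cons(cons(0, 0), cons(cons(0, 0), 0))), e), cons(e, m(0, e, cons(cons(0, 0), m(e, e, cons(cons(0, 0), 0)))))))  →  cons(e, cons(cons(0, e), cons(e, m(0, e, cons(cons(0, 0), m(e, e, cons(cons(0, 0), 0)))))))   [R2 at 2.1.1]
4. cons(e, cons(cons(0, e), cons(e, m(0, e, cons(cons(0, 0), m(e, e, cons(cons(0, 0), 0)))))))  →  cons(e, cons(cons(0, e), cons(e, 0)))   [R2 at 2.2.2]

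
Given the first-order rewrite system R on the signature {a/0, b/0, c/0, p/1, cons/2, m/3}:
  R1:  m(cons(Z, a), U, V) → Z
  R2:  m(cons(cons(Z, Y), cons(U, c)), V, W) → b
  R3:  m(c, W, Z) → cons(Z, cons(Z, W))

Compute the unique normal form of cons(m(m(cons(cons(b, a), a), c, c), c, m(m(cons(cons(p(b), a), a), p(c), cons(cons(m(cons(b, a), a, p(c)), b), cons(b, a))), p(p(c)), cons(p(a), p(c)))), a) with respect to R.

1. cons(m(m(cons(cons(b, a), a), c, c), c, m(m(cons(cons(p(b), a), a), p(c), cons(cons(m(cons(b, a), a, p(c)), b), cons(b, a))), p(p(c)), cons(p(a), p(c)))), a)  →  cons(m(cons(b, a), c, m(m(cons(cons(p(b), a), a), p(c), cons(cons(m(cons(b, a), a, p(c)), b), cons(b, a))), p(p(c)), cons(p(a), p(c)))), a)   [R1 at 1.1]
2. cons(m(cons(b, a), c, m(m(cons(cons(p(b), a), a), p(c), cons(cons(m(cons(b, a), a, p(c)), b), cons(b, a))), p(p(c)), cons(p(a), p(c)))), a)  →  cons(b, a)   [R1 at 1]

cons(b, a)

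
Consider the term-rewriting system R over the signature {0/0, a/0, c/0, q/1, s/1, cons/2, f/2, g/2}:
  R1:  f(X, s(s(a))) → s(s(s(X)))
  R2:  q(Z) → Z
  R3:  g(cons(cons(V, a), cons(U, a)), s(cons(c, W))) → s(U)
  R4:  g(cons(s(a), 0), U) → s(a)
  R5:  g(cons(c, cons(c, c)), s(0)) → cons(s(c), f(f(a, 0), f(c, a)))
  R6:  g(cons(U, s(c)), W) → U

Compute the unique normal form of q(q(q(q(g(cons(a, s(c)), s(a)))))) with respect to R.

a

1. q(q(q(q(g(cons(a, s(c)), s(a))))))  →  q(q(q(g(cons(a, s(c)), s(a)))))   [R2 at ε]
2. q(q(q(g(cons(a, s(c)), s(a)))))  →  q(q(g(cons(a, s(c)), s(a))))   [R2 at ε]
3. q(q(g(cons(a, s(c)), s(a))))  →  q(g(cons(a, s(c)), s(a)))   [R2 at ε]
4. q(g(cons(a, s(c)), s(a)))  →  g(cons(a, s(c)), s(a))   [R2 at ε]
5. g(cons(a, s(c)), s(a))  →  a   [R6 at ε]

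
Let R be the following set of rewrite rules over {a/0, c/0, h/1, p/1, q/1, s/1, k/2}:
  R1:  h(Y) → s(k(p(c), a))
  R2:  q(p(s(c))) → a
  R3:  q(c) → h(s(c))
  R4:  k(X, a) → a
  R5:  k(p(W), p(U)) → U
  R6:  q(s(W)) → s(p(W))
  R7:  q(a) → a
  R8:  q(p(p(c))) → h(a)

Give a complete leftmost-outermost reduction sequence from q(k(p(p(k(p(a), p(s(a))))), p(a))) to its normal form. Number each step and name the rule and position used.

a

1. q(k(p(p(k(p(a), p(s(a))))), p(a)))  →  q(a)   [R5 at 1]
2. q(a)  →  a   [R7 at ε]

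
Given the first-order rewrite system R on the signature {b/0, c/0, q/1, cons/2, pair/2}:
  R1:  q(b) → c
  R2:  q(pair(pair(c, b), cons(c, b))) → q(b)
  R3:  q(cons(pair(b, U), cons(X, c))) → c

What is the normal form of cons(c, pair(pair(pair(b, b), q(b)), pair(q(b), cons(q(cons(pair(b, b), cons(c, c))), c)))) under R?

cons(c, pair(pair(pair(b, b), c), pair(c, cons(c, c))))

1. cons(c, pair(pair(pair(b, b), q(b)), pair(q(b), cons(q(cons(pair(b, b), cons(c, c))), c))))  →  cons(c, pair(pair(pair(b, b), c), pair(q(b), cons(q(cons(pair(b, b), cons(c, c))), c))))   [R1 at 2.1.2]
2. cons(c, pair(pair(pair(b, b), c), pair(q(b), cons(q(cons(pair(b, b), cons(c, c))), c))))  →  cons(c, pair(pair(pair(b, b), c), pair(c, cons(q(cons(pair(b, b), cons(c, c))), c))))   [R1 at 2.2.1]
3. cons(c, pair(pair(pair(b, b), c), pair(c, cons(q(cons(pair(b, b), cons(c, c))), c))))  →  cons(c, pair(pair(pair(b, b), c), pair(c, cons(c, c))))   [R3 at 2.2.2.1]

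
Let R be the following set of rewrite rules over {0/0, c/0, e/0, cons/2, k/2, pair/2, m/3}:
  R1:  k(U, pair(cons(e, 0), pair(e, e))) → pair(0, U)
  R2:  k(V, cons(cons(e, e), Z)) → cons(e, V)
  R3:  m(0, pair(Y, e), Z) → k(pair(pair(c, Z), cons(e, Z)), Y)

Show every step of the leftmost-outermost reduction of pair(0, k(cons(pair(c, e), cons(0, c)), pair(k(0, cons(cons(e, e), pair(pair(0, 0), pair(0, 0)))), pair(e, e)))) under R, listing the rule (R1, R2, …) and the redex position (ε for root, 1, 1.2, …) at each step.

1. pair(0, k(cons(pair(c, e), cons(0, c)), pair(k(0, cons(cons(e, e), pair(pair(0, 0), pair(0, 0)))), pair(e, e))))  →  pair(0, k(cons(pair(c, e), cons(0, c)), pair(cons(e, 0), pair(e, e))))   [R2 at 2.2.1]
2. pair(0, k(cons(pair(c, e), cons(0, c)), pair(cons(e, 0), pair(e, e))))  →  pair(0, pair(0, cons(pair(c, e), cons(0, c))))   [R1 at 2]

pair(0, pair(0, cons(pair(c, e), cons(0, c))))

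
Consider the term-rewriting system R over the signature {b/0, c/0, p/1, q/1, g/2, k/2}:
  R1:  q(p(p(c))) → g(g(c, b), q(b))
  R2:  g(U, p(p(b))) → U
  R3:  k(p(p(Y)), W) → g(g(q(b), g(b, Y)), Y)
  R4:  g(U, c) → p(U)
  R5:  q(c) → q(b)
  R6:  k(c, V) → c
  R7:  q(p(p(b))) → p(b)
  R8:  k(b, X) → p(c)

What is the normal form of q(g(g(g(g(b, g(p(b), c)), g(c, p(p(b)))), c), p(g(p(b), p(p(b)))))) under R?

p(b)

1. q(g(g(g(g(b, g(p(b), c)), g(c, p(p(b)))), c), p(g(p(b), p(p(b))))))  →  q(g(p(g(g(b, g(p(b), c)), g(c, p(p(b))))), p(g(p(b), p(p(b))))))   [R4 at 1.1]
2. q(g(p(g(g(b, g(p(b), c)), g(c, p(p(b))))), p(g(p(b), p(p(b))))))  →  q(g(p(g(g(b, p(p(b))), g(c, p(p(b))))), p(g(p(b), p(p(b))))))   [R4 at 1.1.1.1.2]
3. q(g(p(g(g(b, p(p(b))), g(c, p(p(b))))), p(g(p(b), p(p(b))))))  →  q(g(p(g(b, g(c, p(p(b))))), p(g(p(b), p(p(b))))))   [R2 at 1.1.1.1]
4. q(g(p(g(b, g(c, p(p(b))))), p(g(p(b), p(p(b))))))  →  q(g(p(g(b, c)), p(g(p(b), p(p(b))))))   [R2 at 1.1.1.2]
5. q(g(p(g(b, c)), p(g(p(b), p(p(b))))))  →  q(g(p(p(b)), p(g(p(b), p(p(b))))))   [R4 at 1.1.1]
6. q(g(p(p(b)), p(g(p(b), p(p(b))))))  →  q(g(p(p(b)), p(p(b))))   [R2 at 1.2.1]
7. q(g(p(p(b)), p(p(b))))  →  q(p(p(b)))   [R2 at 1]
8. q(p(p(b)))  →  p(b)   [R7 at ε]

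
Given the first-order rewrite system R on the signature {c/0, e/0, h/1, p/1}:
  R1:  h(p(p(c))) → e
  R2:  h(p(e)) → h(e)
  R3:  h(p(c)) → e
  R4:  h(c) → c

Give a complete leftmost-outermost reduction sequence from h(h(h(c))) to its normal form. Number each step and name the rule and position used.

c

1. h(h(h(c)))  →  h(h(c))   [R4 at 1.1]
2. h(h(c))  →  h(c)   [R4 at 1]
3. h(c)  →  c   [R4 at ε]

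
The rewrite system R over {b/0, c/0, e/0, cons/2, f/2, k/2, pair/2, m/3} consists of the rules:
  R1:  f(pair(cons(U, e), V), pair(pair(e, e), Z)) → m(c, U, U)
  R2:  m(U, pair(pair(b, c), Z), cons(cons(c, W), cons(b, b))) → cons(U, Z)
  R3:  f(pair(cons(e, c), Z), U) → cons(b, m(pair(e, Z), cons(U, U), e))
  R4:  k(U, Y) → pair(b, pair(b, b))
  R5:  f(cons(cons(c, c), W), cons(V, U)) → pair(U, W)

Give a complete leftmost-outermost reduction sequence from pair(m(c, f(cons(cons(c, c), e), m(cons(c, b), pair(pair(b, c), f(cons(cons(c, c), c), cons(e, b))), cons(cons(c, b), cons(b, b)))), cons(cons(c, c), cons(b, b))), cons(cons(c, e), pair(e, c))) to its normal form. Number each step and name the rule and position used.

1. pair(m(c, f(cons(cons(c, c), e), m(cons(c, b), pair(pair(b, c), f(cons(cons(c, c), c), cons(e, b))), cons(cons(c, b), cons(b, b)))), cons(cons(c, c), cons(b, b))), cons(cons(c, e), pair(e, c)))  →  pair(m(c, f(cons(cons(c, c), e), cons(cons(c, b), f(cons(cons(c, c), c), cons(e, b)))), cons(cons(c, c), cons(b, b))), cons(cons(c, e), pair(e, c)))   [R2 at 1.2.2]
2. pair(m(c, f(cons(cons(c, c), e), cons(cons(c, b), f(cons(cons(c, c), c), cons(e, b)))), cons(cons(c, c), cons(b, b))), cons(cons(c, e), pair(e, c)))  →  pair(m(c, pair(f(cons(cons(c, c), c), cons(e, b)), e), cons(cons(c, c), cons(b, b))), cons(cons(c, e), pair(e, c)))   [R5 at 1.2]
3. pair(m(c, pair(f(cons(cons(c, c), c), cons(e, b)), e), cons(cons(c, c), cons(b, b))), cons(cons(c, e), pair(e, c)))  →  pair(m(c, pair(pair(b, c), e), cons(cons(c, c), cons(b, b))), cons(cons(c, e), pair(e, c)))   [R5 at 1.2.1]
4. pair(m(c, pair(pair(b, c), e), cons(cons(c, c), cons(b, b))), cons(cons(c, e), pair(e, c)))  →  pair(cons(c, e), cons(cons(c, e), pair(e, c)))   [R2 at 1]

pair(cons(c, e), cons(cons(c, e), pair(e, c)))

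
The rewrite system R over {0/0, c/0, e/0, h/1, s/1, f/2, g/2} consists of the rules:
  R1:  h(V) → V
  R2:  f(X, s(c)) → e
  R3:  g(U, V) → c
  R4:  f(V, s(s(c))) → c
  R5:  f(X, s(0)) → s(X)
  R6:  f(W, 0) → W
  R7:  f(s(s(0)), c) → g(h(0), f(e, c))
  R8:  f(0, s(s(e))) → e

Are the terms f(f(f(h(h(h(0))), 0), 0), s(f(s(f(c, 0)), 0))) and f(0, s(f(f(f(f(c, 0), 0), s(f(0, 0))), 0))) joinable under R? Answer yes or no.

yes — NF(t₁) = c, NF(t₂) = c

Reduce t₁ = f(f(f(h(h(h(0))), 0), 0), s(f(s(f(c, 0)), 0))):
1. f(f(f(h(h(h(0))), 0), 0), s(f(s(f(c, 0)), 0)))  →  f(f(h(h(h(0))), 0), s(f(s(f(c, 0)), 0)))   [R6 at 1]
2. f(f(h(h(h(0))), 0), s(f(s(f(c, 0)), 0)))  →  f(h(h(h(0))), s(f(s(f(c, 0)), 0)))   [R6 at 1]
3. f(h(h(h(0))), s(f(s(f(c, 0)), 0)))  →  f(h(h(0)), s(f(s(f(c, 0)), 0)))   [R1 at 1]
4. f(h(h(0)), s(f(s(f(c, 0)), 0)))  →  f(h(0), s(f(s(f(c, 0)), 0)))   [R1 at 1]
5. f(h(0), s(f(s(f(c, 0)), 0)))  →  f(0, s(f(s(f(c, 0)), 0)))   [R1 at 1]
6. f(0, s(f(s(f(c, 0)), 0)))  →  f(0, s(s(f(c, 0))))   [R6 at 2.1]
7. f(0, s(s(f(c, 0))))  →  f(0, s(s(c)))   [R6 at 2.1.1]
8. f(0, s(s(c)))  →  c   [R4 at ε]

Reduce t₂ = f(0, s(f(f(f(f(c, 0), 0), s(f(0, 0))), 0))):
1. f(0, s(f(f(f(f(c, 0), 0), s(f(0, 0))), 0)))  →  f(0, s(f(f(f(c, 0), 0), s(f(0, 0)))))   [R6 at 2.1]
2. f(0, s(f(f(f(c, 0), 0), s(f(0, 0)))))  →  f(0, s(f(f(c, 0), s(f(0, 0)))))   [R6 at 2.1.1]
3. f(0, s(f(f(c, 0), s(f(0, 0)))))  →  f(0, s(f(c, s(f(0, 0)))))   [R6 at 2.1.1]
4. f(0, s(f(c, s(f(0, 0)))))  →  f(0, s(f(c, s(0))))   [R6 at 2.1.2.1]
5. f(0, s(f(c, s(0))))  →  f(0, s(s(c)))   [R5 at 2.1]
6. f(0, s(s(c)))  →  c   [R4 at ε]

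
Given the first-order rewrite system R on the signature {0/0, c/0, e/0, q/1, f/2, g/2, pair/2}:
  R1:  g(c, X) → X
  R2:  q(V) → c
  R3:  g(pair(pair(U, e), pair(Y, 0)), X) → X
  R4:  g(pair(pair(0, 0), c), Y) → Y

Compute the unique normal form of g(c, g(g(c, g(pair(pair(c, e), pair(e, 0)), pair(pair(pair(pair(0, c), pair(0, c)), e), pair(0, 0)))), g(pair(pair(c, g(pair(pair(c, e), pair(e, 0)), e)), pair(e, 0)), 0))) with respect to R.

0

1. g(c, g(g(c, g(pair(pair(c, e), pair(e, 0)), pair(pair(pair(pair(0, c), pair(0, c)), e), pair(0, 0)))), g(pair(pair(c, g(pair(pair(c, e), pair(e, 0)), e)), pair(e, 0)), 0)))  →  g(g(c, g(pair(pair(c, e), pair(e, 0)), pair(pair(pair(pair(0, c), pair(0, c)), e), pair(0, 0)))), g(pair(pair(c, g(pair(pair(c, e), pair(e, 0)), e)), pair(e, 0)), 0))   [R1 at ε]
2. g(g(c, g(pair(pair(c, e), pair(e, 0)), pair(pair(pair(pair(0, c), pair(0, c)), e), pair(0, 0)))), g(pair(pair(c, g(pair(pair(c, e), pair(e, 0)), e)), pair(e, 0)), 0))  →  g(g(pair(pair(c, e), pair(e, 0)), pair(pair(pair(pair(0, c), pair(0, c)), e), pair(0, 0))), g(pair(pair(c, g(pair(pair(c, e), pair(e, 0)), e)), pair(e, 0)), 0))   [R1 at 1]
3. g(g(pair(pair(c, e), pair(e, 0)), pair(pair(pair(pair(0, c), pair(0, c)), e), pair(0, 0))), g(pair(pair(c, g(pair(pair(c, e), pair(e, 0)), e)), pair(e, 0)), 0))  →  g(pair(pair(pair(pair(0, c), pair(0, c)), e), pair(0, 0)), g(pair(pair(c, g(pair(pair(c, e), pair(e, 0)), e)), pair(e, 0)), 0))   [R3 at 1]
4. g(pair(pair(pair(pair(0, c), pair(0, c)), e), pair(0, 0)), g(pair(pair(c, g(pair(pair(c, e), pair(e, 0)), e)), pair(e, 0)), 0))  →  g(pair(pair(c, g(pair(pair(c, e), pair(e, 0)), e)), pair(e, 0)), 0)   [R3 at ε]
5. g(pair(pair(c, g(pair(pair(c, e), pair(e, 0)), e)), pair(e, 0)), 0)  →  g(pair(pair(c, e), pair(e, 0)), 0)   [R3 at 1.1.2]
6. g(pair(pair(c, e), pair(e, 0)), 0)  →  0   [R3 at ε]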